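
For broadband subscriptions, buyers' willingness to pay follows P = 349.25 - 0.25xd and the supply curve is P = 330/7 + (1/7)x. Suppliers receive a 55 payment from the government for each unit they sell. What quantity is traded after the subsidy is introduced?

x' = 909

Pre-subsidy: 349.25 - 0.25x = 330/7 + (1/7)x gives x* = 769 and P* = 157.
With the subsidy, sellers receive Ps = Pb + 55 for each unit, where Pb is the price buyers pay.
On the curves, Pb = 349.25 - 0.25x and Ps = 330/7 + (1/7)x; the wedge Ps − Pb = 55 gives 330/7 + (1/7)x − (349.25 - 0.25x) = 55, so x' = 909.
Then Pb = 349.25 − 0.25·909 = 122 and Ps = 330/7 + (1/7)·909 = 177.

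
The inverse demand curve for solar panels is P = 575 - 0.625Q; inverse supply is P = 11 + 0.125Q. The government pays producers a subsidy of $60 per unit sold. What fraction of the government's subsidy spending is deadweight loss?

DWL / government spending = 5/104

Pre-subsidy: 575 - 0.625Q = 11 + 0.125Q gives Q* = 752 and P* = 105.
With the subsidy, sellers receive Ps = Pb + 60 for each unit, where Pb is the price buyers pay.
On the curves, Pb = 575 - 0.625Q and Ps = 11 + 0.125Q; the wedge Ps − Pb = 60 gives 11 + 0.125Q − (575 - 0.625Q) = 60, so Q' = 832.
Then Pb = 575 − 0.625·832 = 55 and Ps = 11 + 0.125·832 = 115.
ΔCS = ½(752 + 832)(105 − 55) = 39600; ΔPS = ½(752 + 832)(115 − 105) = 7920.
Government spending = 60 × 832 = 49920.
DWL = ½ × 60 × (832 − 752) = 2400; fraction = 2400 / 49920 = 5/104.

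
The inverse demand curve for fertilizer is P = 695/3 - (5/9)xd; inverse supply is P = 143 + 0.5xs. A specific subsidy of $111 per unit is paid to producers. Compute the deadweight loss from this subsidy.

Deadweight loss = 110889/19

Pre-subsidy: 695/3 - (5/9)x = 143 + 0.5x gives x* = 84 and P* = 185.
With the subsidy, sellers receive Ps = Pb + 111 for each unit, where Pb is the price buyers pay.
On the curves, Pb = 695/3 - (5/9)x and Ps = 143 + 0.5x; the wedge Ps − Pb = 111 gives 143 + 0.5x − (695/3 - (5/9)x) = 111, so x' = 3594/19.
Then Pb = 695/3 − (5/9)·(3594/19) = 2405/19 and Ps = 143 + 0.5·(3594/19) = 4514/19.
The subsidy expands output by 3594/19 − 84 = 1998/19 past the efficient level; on those units the gap between marginal cost and willingness to pay runs from 0 up to 111.
DWL = ½ × 111 × 1998/19 = 110889/19.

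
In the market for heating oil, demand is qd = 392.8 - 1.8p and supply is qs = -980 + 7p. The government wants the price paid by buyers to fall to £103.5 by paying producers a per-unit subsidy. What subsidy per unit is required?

At a buyer price of 103.5, quantity demanded is 392.8 − 1.8·103.5 = 206.5.
Sellers supply 206.5 only when they receive ps with -980 + 7·ps = 206.5, i.e. ps = 169.5.
s = ps − pb = 169.5 − 103.5 = 66.

Required subsidy s = £66 per unit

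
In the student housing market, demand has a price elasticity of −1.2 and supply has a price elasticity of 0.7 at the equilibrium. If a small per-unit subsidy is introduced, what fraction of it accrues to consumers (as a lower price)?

Consumer share = 7/19

For a small subsidy around the equilibrium, the benefit split depends on the relative slopes, which at a point are proportional to the elasticities.
Buyer share = εs/(εs + |εd|) = 0.7/(0.7 + 1.2) = 7/19; seller share = |εd|/(εs + |εd|) = 12/19.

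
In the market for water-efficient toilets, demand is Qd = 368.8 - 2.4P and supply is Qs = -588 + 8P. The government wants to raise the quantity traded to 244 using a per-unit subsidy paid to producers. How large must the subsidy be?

Required subsidy s = 52 per unit

At Q = 244, invert demand for the buyer price: Pb = (368.8 − 244)/2.4 = 52; invert supply for the seller price: Ps = (244 − (-588))/8 = 104.
The subsidy must fill the gap: s = Ps − Pb = 104 − 52 = 52.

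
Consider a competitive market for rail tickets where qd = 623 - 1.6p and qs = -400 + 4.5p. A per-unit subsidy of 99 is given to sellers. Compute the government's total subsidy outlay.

Government cost = 2847537/61

Pre-subsidy: 623 - 1.6p = -400 + 4.5p gives p* = 10230/61, q* = 21635/61.
With the subsidy, sellers receive ps = pb + 99 for each unit, where pb is the price buyers pay.
Supply in terms of pb becomes qs = -400 + 4.5(pb + 99) = 45.5 + 4.5pb. Setting this equal to demand: 623 - 1.6pb = 45.5 + 4.5pb, so pb = 5775/61.
Sellers receive ps = 5775/61 + 99 = 11814/61; q' = 623 − 1.6·(5775/61) = 28763/61.
Government outlay = subsidy × quantity = 99 × 28763/61 = 2847537/61.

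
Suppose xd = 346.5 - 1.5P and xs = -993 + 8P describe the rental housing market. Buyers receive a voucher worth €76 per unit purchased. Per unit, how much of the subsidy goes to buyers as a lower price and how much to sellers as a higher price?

Pre-subsidy: 346.5 - 1.5P = -993 + 8P gives P* = 141, x* = 135.
With the rebate, buyers effectively pay Pb = Ps − 76, where Ps is the price sellers receive.
Demand in terms of Ps becomes xd = 346.5 − 1.5(Ps − 76) = 460.5 - 1.5Ps. Setting this equal to supply: 460.5 - 1.5Ps = -993 + 8Ps, so Ps = 153.
Buyers pay Pb = 153 − 76 = 77; x' = -993 + 8·153 = 231.
Buyers' price falls by P* − Pb = 141 − 77 = 64; sellers' price rises by Ps − P* = 153 − 141 = 12.

Buyers gain €64 per unit; sellers gain €12 per unit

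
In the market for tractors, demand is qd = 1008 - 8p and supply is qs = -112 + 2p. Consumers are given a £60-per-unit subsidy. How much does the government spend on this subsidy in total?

Government cost = £12480

Pre-subsidy: 1008 - 8p = -112 + 2p gives p* = 112, q* = 112.
With the rebate, buyers effectively pay pb = ps − 60, where ps is the price sellers receive.
Demand in terms of ps becomes qd = 1008 − 8(ps − 60) = 1488 - 8ps. Setting this equal to supply: 1488 - 8ps = -112 + 2ps, so ps = 160.
Buyers pay pb = 160 − 60 = 100; q' = -112 + 2·160 = 208.
Government outlay = subsidy × quantity = 60 × 208 = 12480.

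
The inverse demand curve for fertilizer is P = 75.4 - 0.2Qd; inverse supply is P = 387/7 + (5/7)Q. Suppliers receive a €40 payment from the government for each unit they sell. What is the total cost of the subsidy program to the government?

Pre-subsidy: 75.4 - 0.2Q = 387/7 + (5/7)Q gives Q* = 22 and P* = 71.
With the subsidy, sellers receive Ps = Pb + 40 for each unit, where Pb is the price buyers pay.
On the curves, Pb = 75.4 - 0.2Q and Ps = 387/7 + (5/7)Q; the wedge Ps − Pb = 40 gives 387/7 + (5/7)Q − (75.4 - 0.2Q) = 40, so Q' = 65.75.
Then Pb = 75.4 − 0.2·65.75 = 62.25 and Ps = 387/7 + (5/7)·65.75 = 102.25.
Government outlay = subsidy × quantity = 40 × 65.75 = 2630.

Government cost = €2630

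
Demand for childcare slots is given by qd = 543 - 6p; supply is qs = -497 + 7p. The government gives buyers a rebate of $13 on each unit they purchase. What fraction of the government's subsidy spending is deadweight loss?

DWL / government spending = 0.2

Pre-subsidy: 543 - 6p = -497 + 7p gives p* = 80, q* = 63.
With the rebate, buyers effectively pay pb = ps − 13, where ps is the price sellers receive.
Demand in terms of ps becomes qd = 543 − 6(ps − 13) = 621 - 6ps. Setting this equal to supply: 621 - 6ps = -497 + 7ps, so ps = 86.
Buyers pay pb = 86 − 13 = 73; q' = -497 + 7·86 = 105.
ΔCS = ½(63 + 105)(80 − 73) = 588; ΔPS = ½(63 + 105)(86 − 80) = 504.
Government spending = 13 × 105 = 1365.
DWL = ½ × 13 × (105 − 63) = 273; fraction = 273 / 1365 = 0.2.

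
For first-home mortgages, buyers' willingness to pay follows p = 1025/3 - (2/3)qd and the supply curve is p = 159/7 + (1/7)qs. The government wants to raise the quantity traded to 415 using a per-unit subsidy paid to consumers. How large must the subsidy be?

Required subsidy s = 17 per unit

At q = 415, from the demand curve buyers pay pb = 1025/3 − (2/3)·415 = 65; from the supply curve sellers need ps = 159/7 + (1/7)·415 = 82.
The subsidy must fill the gap: s = ps − pb = 82 − 65 = 17.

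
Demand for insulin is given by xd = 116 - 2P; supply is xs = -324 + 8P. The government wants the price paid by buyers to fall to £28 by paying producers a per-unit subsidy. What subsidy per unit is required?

At a buyer price of 28, quantity demanded is 116 − 2·28 = 60.
Sellers supply 60 only when they receive Ps with -324 + 8·Ps = 60, i.e. Ps = 48.
s = Ps − Pb = 48 − 28 = 20.

Required subsidy s = £20 per unit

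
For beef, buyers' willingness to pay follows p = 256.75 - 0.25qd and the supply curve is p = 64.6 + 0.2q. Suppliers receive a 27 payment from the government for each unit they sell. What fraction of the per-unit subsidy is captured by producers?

Producer share = 4/9

Pre-subsidy: 256.75 - 0.25q = 64.6 + 0.2q gives q* = 427 and p* = 150.
With the subsidy, sellers receive ps = pb + 27 for each unit, where pb is the price buyers pay.
On the curves, pb = 256.75 - 0.25q and ps = 64.6 + 0.2q; the wedge ps − pb = 27 gives 64.6 + 0.2q − (256.75 - 0.25q) = 27, so q' = 487.
Then pb = 256.75 − 0.25·487 = 135 and ps = 64.6 + 0.2·487 = 162.
Buyers' price falls by p* − pb = 150 − 135 = 15; sellers' price rises by ps − p* = 162 − 150 = 12.
So producers capture 12/27 = 4/9 of each unit of subsidy.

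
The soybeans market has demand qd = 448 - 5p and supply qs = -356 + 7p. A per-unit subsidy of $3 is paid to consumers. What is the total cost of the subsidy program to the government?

Government cost = $365.25

Pre-subsidy: 448 - 5p = -356 + 7p gives p* = 67, q* = 113.
With the rebate, buyers effectively pay pb = ps − 3, where ps is the price sellers receive.
Demand in terms of ps becomes qd = 448 − 5(ps − 3) = 463 - 5ps. Setting this equal to supply: 463 - 5ps = -356 + 7ps, so ps = 68.25.
Buyers pay pb = 68.25 − 3 = 65.25; q' = -356 + 7·68.25 = 121.75.
Government outlay = subsidy × quantity = 3 × 121.75 = 365.25.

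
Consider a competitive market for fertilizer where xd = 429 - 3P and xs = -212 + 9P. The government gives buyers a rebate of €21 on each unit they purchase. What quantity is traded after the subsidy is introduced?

Pre-subsidy: 429 - 3P = -212 + 9P gives P* = 641/12, x* = 268.75.
With the rebate, buyers effectively pay Pb = Ps − 21, where Ps is the price sellers receive.
Demand in terms of Ps becomes xd = 429 − 3(Ps − 21) = 492 - 3Ps. Setting this equal to supply: 492 - 3Ps = -212 + 9Ps, so Ps = 176/3.
Buyers pay Pb = 176/3 − 21 = 113/3; x' = -212 + 9·(176/3) = 316.

x' = 316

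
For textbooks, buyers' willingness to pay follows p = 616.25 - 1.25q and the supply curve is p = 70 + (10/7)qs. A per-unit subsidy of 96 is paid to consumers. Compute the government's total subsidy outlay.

Pre-subsidy: 616.25 - 1.25q = 70 + (10/7)q gives q* = 3059/15 and p* = 1084/3.
With the rebate, buyers effectively pay pb = ps − 96, where ps is the price sellers receive.
On the curves, pb = 616.25 - 1.25q and ps = 70 + (10/7)q; the wedge ps − pb = 96 gives 70 + (10/7)q − (616.25 - 1.25q) = 96, so q' = 17983/75.
Then pb = 616.25 − 1.25·(17983/75) = 4748/15 and ps = 70 + (10/7)·(17983/75) = 6188/15.
Government outlay = subsidy × quantity = 96 × 17983/75 = 23018.24.

Government cost = 23018.24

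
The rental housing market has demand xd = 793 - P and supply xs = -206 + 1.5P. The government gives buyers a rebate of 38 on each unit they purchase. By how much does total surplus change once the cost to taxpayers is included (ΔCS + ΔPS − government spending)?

Net change in total surplus = -433.2

Pre-subsidy: 793 - P = -206 + 1.5P gives P* = 399.6, x* = 393.4.
With the rebate, buyers effectively pay Pb = Ps − 38, where Ps is the price sellers receive.
Demand in terms of Ps becomes xd = 793 − 1(Ps − 38) = 831 - Ps. Setting this equal to supply: 831 - Ps = -206 + 1.5Ps, so Ps = 414.8.
Buyers pay Pb = 414.8 − 38 = 376.8; x' = -206 + 1.5·414.8 = 416.2.
ΔCS = ½(393.4 + 416.2)(399.6 − 376.8) = 9229.44; ΔPS = ½(393.4 + 416.2)(414.8 − 399.6) = 6152.96.
Government spending = 38 × 416.2 = 15815.6.
Net change = 9229.44 + 6152.96 − 15815.6 = -433.2. The loss equals the DWL triangle ½·38·22.8.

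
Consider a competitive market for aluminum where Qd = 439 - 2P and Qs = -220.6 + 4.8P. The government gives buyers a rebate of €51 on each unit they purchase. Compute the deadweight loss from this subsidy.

Deadweight loss = €1836

Pre-subsidy: 439 - 2P = -220.6 + 4.8P gives P* = 97, Q* = 245.
With the rebate, buyers effectively pay Pb = Ps − 51, where Ps is the price sellers receive.
Demand in terms of Ps becomes Qd = 439 − 2(Ps − 51) = 541 - 2Ps. Setting this equal to supply: 541 - 2Ps = -220.6 + 4.8Ps, so Ps = 112.
Buyers pay Pb = 112 − 51 = 61; Q' = -220.6 + 4.8·112 = 317.
The subsidy expands output by 317 − 245 = 72 past the efficient level; on those units the gap between marginal cost and willingness to pay runs from 0 up to 51.
DWL = ½ × 51 × 72 = 1836.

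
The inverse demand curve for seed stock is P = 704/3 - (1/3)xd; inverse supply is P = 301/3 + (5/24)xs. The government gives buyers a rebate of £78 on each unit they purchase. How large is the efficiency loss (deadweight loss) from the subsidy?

Deadweight loss = £5616

Pre-subsidy: 704/3 - (1/3)x = 301/3 + (5/24)x gives x* = 248 and P* = 152.
With the rebate, buyers effectively pay Pb = Ps − 78, where Ps is the price sellers receive.
On the curves, Pb = 704/3 - (1/3)x and Ps = 301/3 + (5/24)x; the wedge Ps − Pb = 78 gives 301/3 + (5/24)x − (704/3 - (1/3)x) = 78, so x' = 392.
Then Pb = 704/3 − (1/3)·392 = 104 and Ps = 301/3 + (5/24)·392 = 182.
The subsidy expands output by 392 − 248 = 144 past the efficient level; on those units the gap between marginal cost and willingness to pay runs from 0 up to 78.
DWL = ½ × 78 × 144 = 5616.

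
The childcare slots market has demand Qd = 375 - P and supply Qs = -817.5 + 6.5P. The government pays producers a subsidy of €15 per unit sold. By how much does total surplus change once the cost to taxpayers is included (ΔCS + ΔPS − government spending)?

Pre-subsidy: 375 - P = -817.5 + 6.5P gives P* = 159, Q* = 216.
With the subsidy, sellers receive Ps = Pb + 15 for each unit, where Pb is the price buyers pay.
Supply in terms of Pb becomes Qs = -817.5 + 6.5(Pb + 15) = -720 + 6.5Pb. Setting this equal to demand: 375 - Pb = -720 + 6.5Pb, so Pb = 146.
Sellers receive Ps = 146 + 15 = 161; Q' = 375 − 1·146 = 229.
ΔCS = ½(216 + 229)(159 − 146) = 2892.5; ΔPS = ½(216 + 229)(161 − 159) = 445.
Government spending = 15 × 229 = 3435.
Net change = 2892.5 + 445 − 3435 = -97.5. The loss equals the DWL triangle ½·15·13.

Net change in total surplus = -€97.5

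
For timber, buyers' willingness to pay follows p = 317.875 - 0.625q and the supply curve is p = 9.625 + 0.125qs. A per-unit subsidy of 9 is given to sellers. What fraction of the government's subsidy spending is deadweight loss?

Pre-subsidy: 317.875 - 0.625q = 9.625 + 0.125q gives q* = 411 and p* = 61.
With the subsidy, sellers receive ps = pb + 9 for each unit, where pb is the price buyers pay.
On the curves, pb = 317.875 - 0.625q and ps = 9.625 + 0.125q; the wedge ps − pb = 9 gives 9.625 + 0.125q − (317.875 - 0.625q) = 9, so q' = 423.
Then pb = 317.875 − 0.625·423 = 53.5 and ps = 9.625 + 0.125·423 = 62.5.
ΔCS = ½(411 + 423)(61 − 53.5) = 3127.5; ΔPS = ½(411 + 423)(62.5 − 61) = 625.5.
Government spending = 9 × 423 = 3807.
DWL = ½ × 9 × (423 − 411) = 54; fraction = 54 / 3807 = 2/141.

DWL / government spending = 2/141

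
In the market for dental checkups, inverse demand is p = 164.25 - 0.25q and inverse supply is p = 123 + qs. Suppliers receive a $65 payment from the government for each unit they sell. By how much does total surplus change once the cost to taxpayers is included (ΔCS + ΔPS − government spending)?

Net change in total surplus = -$1690

Pre-subsidy: 164.25 - 0.25q = 123 + q gives q* = 33 and p* = 156.
With the subsidy, sellers receive ps = pb + 65 for each unit, where pb is the price buyers pay.
On the curves, pb = 164.25 - 0.25q and ps = 123 + q; the wedge ps − pb = 65 gives 123 + q − (164.25 - 0.25q) = 65, so q' = 85.
Then pb = 164.25 − 0.25·85 = 143 and ps = 123 + 1·85 = 208.
ΔCS = ½(33 + 85)(156 − 143) = 767; ΔPS = ½(33 + 85)(208 − 156) = 3068.
Government spending = 65 × 85 = 5525.
Net change = 767 + 3068 − 5525 = -1690. The loss equals the DWL triangle ½·65·52.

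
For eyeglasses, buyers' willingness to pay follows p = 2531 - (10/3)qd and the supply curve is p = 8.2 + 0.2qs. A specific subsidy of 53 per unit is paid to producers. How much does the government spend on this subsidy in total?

Government cost = 38637

Pre-subsidy: 2531 - (10/3)q = 8.2 + 0.2q gives q* = 714 and p* = 151.
With the subsidy, sellers receive ps = pb + 53 for each unit, where pb is the price buyers pay.
On the curves, pb = 2531 - (10/3)q and ps = 8.2 + 0.2q; the wedge ps − pb = 53 gives 8.2 + 0.2q − (2531 - (10/3)q) = 53, so q' = 729.
Then pb = 2531 − (10/3)·729 = 101 and ps = 8.2 + 0.2·729 = 154.
Government outlay = subsidy × quantity = 53 × 729 = 38637.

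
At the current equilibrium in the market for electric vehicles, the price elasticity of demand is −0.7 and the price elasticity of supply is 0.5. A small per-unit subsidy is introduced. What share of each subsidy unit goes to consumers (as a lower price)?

For a small subsidy around the equilibrium, the benefit split depends on the relative slopes, which at a point are proportional to the elasticities.
Buyer share = εs/(εs + |εd|) = 0.5/(0.5 + 0.7) = 5/12; seller share = |εd|/(εs + |εd|) = 7/12.

Consumer share = 5/12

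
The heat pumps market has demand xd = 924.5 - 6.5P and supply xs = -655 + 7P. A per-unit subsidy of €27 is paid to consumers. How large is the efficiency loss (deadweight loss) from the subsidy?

Pre-subsidy: 924.5 - 6.5P = -655 + 7P gives P* = 117, x* = 164.
With the rebate, buyers effectively pay Pb = Ps − 27, where Ps is the price sellers receive.
Demand in terms of Ps becomes xd = 924.5 − 6.5(Ps − 27) = 1100 - 6.5Ps. Setting this equal to supply: 1100 - 6.5Ps = -655 + 7Ps, so Ps = 130.
Buyers pay Pb = 130 − 27 = 103; x' = -655 + 7·130 = 255.
The subsidy expands output by 255 − 164 = 91 past the efficient level; on those units the gap between marginal cost and willingness to pay runs from 0 up to 27.
DWL = ½ × 27 × 91 = 1228.5.

Deadweight loss = €1228.5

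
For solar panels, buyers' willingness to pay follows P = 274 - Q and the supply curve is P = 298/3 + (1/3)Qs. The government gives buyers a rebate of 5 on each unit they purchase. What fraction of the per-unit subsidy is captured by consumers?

Pre-subsidy: 274 - Q = 298/3 + (1/3)Q gives Q* = 131 and P* = 143.
With the rebate, buyers effectively pay Pb = Ps − 5, where Ps is the price sellers receive.
On the curves, Pb = 274 - Q and Ps = 298/3 + (1/3)Q; the wedge Ps − Pb = 5 gives 298/3 + (1/3)Q − (274 - Q) = 5, so Q' = 134.75.
Then Pb = 274 − 1·134.75 = 139.25 and Ps = 298/3 + (1/3)·134.75 = 144.25.
Buyers' price falls by P* − Pb = 143 − 139.25 = 3.75; sellers' price rises by Ps − P* = 144.25 − 143 = 1.25.
So consumers capture 3.75/5 = 0.75 of each unit of subsidy.

Consumer share = 0.75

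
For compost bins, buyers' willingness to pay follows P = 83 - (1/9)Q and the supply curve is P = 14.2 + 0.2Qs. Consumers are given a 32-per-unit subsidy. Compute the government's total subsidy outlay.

Government cost = 10368

Pre-subsidy: 83 - (1/9)Q = 14.2 + 0.2Q gives Q* = 1548/7 and P* = 409/7.
With the rebate, buyers effectively pay Pb = Ps − 32, where Ps is the price sellers receive.
On the curves, Pb = 83 - (1/9)Q and Ps = 14.2 + 0.2Q; the wedge Ps − Pb = 32 gives 14.2 + 0.2Q − (83 - (1/9)Q) = 32, so Q' = 324.
Then Pb = 83 − (1/9)·324 = 47 and Ps = 14.2 + 0.2·324 = 79.
Government outlay = subsidy × quantity = 32 × 324 = 10368.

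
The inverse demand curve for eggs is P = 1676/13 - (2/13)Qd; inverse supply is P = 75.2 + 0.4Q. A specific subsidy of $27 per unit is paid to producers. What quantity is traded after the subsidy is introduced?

Pre-subsidy: 1676/13 - (2/13)Q = 75.2 + 0.4Q gives Q* = 97 and P* = 114.
With the subsidy, sellers receive Ps = Pb + 27 for each unit, where Pb is the price buyers pay.
On the curves, Pb = 1676/13 - (2/13)Q and Ps = 75.2 + 0.4Q; the wedge Ps − Pb = 27 gives 75.2 + 0.4Q − (1676/13 - (2/13)Q) = 27, so Q' = 145.75.
Then Pb = 1676/13 − (2/13)·145.75 = 106.5 and Ps = 75.2 + 0.4·145.75 = 133.5.

Q' = 145.75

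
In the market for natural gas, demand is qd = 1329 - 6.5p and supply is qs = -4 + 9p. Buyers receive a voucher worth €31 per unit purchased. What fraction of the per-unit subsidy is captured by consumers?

Pre-subsidy: 1329 - 6.5p = -4 + 9p gives p* = 86, q* = 770.
With the rebate, buyers effectively pay pb = ps − 31, where ps is the price sellers receive.
Demand in terms of ps becomes qd = 1329 − 6.5(ps − 31) = 1530.5 - 6.5ps. Setting this equal to supply: 1530.5 - 6.5ps = -4 + 9ps, so ps = 99.
Buyers pay pb = 99 − 31 = 68; q' = -4 + 9·99 = 887.
Buyers' price falls by p* − pb = 86 − 68 = 18; sellers' price rises by ps − p* = 99 − 86 = 13.
So consumers capture 18/31 = 18/31 of each unit of subsidy.

Consumer share = 18/31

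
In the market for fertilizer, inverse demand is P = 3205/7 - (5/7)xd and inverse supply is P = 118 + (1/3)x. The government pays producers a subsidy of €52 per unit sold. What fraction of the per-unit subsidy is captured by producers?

Producer share = 7/22

Pre-subsidy: 3205/7 - (5/7)x = 118 + (1/3)x gives x* = 7137/22 and P* = 4975/22.
With the subsidy, sellers receive Ps = Pb + 52 for each unit, where Pb is the price buyers pay.
On the curves, Pb = 3205/7 - (5/7)x and Ps = 118 + (1/3)x; the wedge Ps − Pb = 52 gives 118 + (1/3)x − (3205/7 - (5/7)x) = 52, so x' = 8229/22.
Then Pb = 3205/7 − (5/7)·(8229/22) = 4195/22 and Ps = 118 + (1/3)·(8229/22) = 5339/22.
Buyers' price falls by P* − Pb = 4975/22 − 4195/22 = 390/11; sellers' price rises by Ps − P* = 5339/22 − 4975/22 = 182/11.
So producers capture (182/11)/52 = 7/22 of each unit of subsidy.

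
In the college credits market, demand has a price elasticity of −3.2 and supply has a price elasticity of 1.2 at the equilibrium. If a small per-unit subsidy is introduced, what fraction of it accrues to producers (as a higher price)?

Producer share = 8/11

For a small subsidy around the equilibrium, the benefit split depends on the relative slopes, which at a point are proportional to the elasticities.
Buyer share = εs/(εs + |εd|) = 1.2/(1.2 + 3.2) = 3/11; seller share = |εd|/(εs + |εd|) = 8/11.
So producers capture 8/11 of the subsidy.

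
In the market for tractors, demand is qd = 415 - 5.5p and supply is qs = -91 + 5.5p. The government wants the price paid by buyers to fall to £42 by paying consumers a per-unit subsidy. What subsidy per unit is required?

Required subsidy s = £8 per unit

At a buyer price of 42, quantity demanded is 415 − 5.5·42 = 184.
Sellers supply 184 only when they receive ps with -91 + 5.5·ps = 184, i.e. ps = 50.
s = ps − pb = 50 − 42 = 8.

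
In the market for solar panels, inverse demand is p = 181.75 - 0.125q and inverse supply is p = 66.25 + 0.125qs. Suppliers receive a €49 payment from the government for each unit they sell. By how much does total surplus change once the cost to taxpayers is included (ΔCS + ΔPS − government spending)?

Pre-subsidy: 181.75 - 0.125q = 66.25 + 0.125q gives q* = 462 and p* = 124.
With the subsidy, sellers receive ps = pb + 49 for each unit, where pb is the price buyers pay.
On the curves, pb = 181.75 - 0.125q and ps = 66.25 + 0.125q; the wedge ps − pb = 49 gives 66.25 + 0.125q − (181.75 - 0.125q) = 49, so q' = 658.
Then pb = 181.75 − 0.125·658 = 99.5 and ps = 66.25 + 0.125·658 = 148.5.
ΔCS = ½(462 + 658)(124 − 99.5) = 13720; ΔPS = ½(462 + 658)(148.5 − 124) = 13720.
Government spending = 49 × 658 = 32242.
Net change = 13720 + 13720 − 32242 = -4802. The loss equals the DWL triangle ½·49·196.

Net change in total surplus = -€4802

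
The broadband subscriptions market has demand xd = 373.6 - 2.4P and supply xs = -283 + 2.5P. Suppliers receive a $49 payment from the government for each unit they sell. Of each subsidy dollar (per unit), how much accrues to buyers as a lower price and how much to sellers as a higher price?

Buyers gain $25 per unit; sellers gain $24 per unit

Pre-subsidy: 373.6 - 2.4P = -283 + 2.5P gives P* = 134, x* = 52.
With the subsidy, sellers receive Ps = Pb + 49 for each unit, where Pb is the price buyers pay.
Supply in terms of Pb becomes xs = -283 + 2.5(Pb + 49) = -160.5 + 2.5Pb. Setting this equal to demand: 373.6 - 2.4Pb = -160.5 + 2.5Pb, so Pb = 109.
Sellers receive Ps = 109 + 49 = 158; x' = 373.6 − 2.4·109 = 112.
Buyers' price falls by P* − Pb = 134 − 109 = 25; sellers' price rises by Ps − P* = 158 − 134 = 24.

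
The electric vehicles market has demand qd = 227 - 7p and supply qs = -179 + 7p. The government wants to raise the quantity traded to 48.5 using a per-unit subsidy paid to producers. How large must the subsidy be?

Required subsidy s = 7 per unit

At q = 48.5, invert demand for the buyer price: pb = (227 − 48.5)/7 = 25.5; invert supply for the seller price: ps = (48.5 − (-179))/7 = 32.5.
The subsidy must fill the gap: s = ps − pb = 32.5 − 25.5 = 7.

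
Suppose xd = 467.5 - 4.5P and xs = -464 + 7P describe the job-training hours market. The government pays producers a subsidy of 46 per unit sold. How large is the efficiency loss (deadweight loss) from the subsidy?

Pre-subsidy: 467.5 - 4.5P = -464 + 7P gives P* = 81, x* = 103.
With the subsidy, sellers receive Ps = Pb + 46 for each unit, where Pb is the price buyers pay.
Supply in terms of Pb becomes xs = -464 + 7(Pb + 46) = -142 + 7Pb. Setting this equal to demand: 467.5 - 4.5Pb = -142 + 7Pb, so Pb = 53.
Sellers receive Ps = 53 + 46 = 99; x' = 467.5 − 4.5·53 = 229.
The subsidy expands output by 229 − 103 = 126 past the efficient level; on those units the gap between marginal cost and willingness to pay runs from 0 up to 46.
DWL = ½ × 46 × 126 = 2898.

Deadweight loss = 2898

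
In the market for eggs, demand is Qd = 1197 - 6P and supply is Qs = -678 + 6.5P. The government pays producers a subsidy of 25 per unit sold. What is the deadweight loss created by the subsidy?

Pre-subsidy: 1197 - 6P = -678 + 6.5P gives P* = 150, Q* = 297.
With the subsidy, sellers receive Ps = Pb + 25 for each unit, where Pb is the price buyers pay.
Supply in terms of Pb becomes Qs = -678 + 6.5(Pb + 25) = -515.5 + 6.5Pb. Setting this equal to demand: 1197 - 6Pb = -515.5 + 6.5Pb, so Pb = 137.
Sellers receive Ps = 137 + 25 = 162; Q' = 1197 − 6·137 = 375.
The subsidy expands output by 375 − 297 = 78 past the efficient level; on those units the gap between marginal cost and willingness to pay runs from 0 up to 25.
DWL = ½ × 25 × 78 = 975.

Deadweight loss = 975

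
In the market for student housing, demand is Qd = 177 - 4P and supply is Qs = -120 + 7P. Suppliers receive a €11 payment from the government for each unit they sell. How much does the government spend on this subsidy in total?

Pre-subsidy: 177 - 4P = -120 + 7P gives P* = 27, Q* = 69.
With the subsidy, sellers receive Ps = Pb + 11 for each unit, where Pb is the price buyers pay.
Supply in terms of Pb becomes Qs = -120 + 7(Pb + 11) = -43 + 7Pb. Setting this equal to demand: 177 - 4Pb = -43 + 7Pb, so Pb = 20.
Sellers receive Ps = 20 + 11 = 31; Q' = 177 − 4·20 = 97.
Government outlay = subsidy × quantity = 11 × 97 = 1067.

Government cost = €1067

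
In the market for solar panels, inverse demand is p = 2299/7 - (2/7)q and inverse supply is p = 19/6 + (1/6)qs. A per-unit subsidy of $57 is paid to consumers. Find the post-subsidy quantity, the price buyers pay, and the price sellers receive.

q' = 845; buyers pay $87; sellers receive $144

Pre-subsidy: 2299/7 - (2/7)q = 19/6 + (1/6)q gives q* = 719 and p* = 123.
With the rebate, buyers effectively pay pb = ps − 57, where ps is the price sellers receive.
On the curves, pb = 2299/7 - (2/7)q and ps = 19/6 + (1/6)q; the wedge ps − pb = 57 gives 19/6 + (1/6)q − (2299/7 - (2/7)q) = 57, so q' = 845.
Then pb = 2299/7 − (2/7)·845 = 87 and ps = 19/6 + (1/6)·845 = 144.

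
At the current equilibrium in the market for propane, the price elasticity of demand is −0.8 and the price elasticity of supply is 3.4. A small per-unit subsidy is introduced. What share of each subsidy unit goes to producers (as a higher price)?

Producer share = 4/21

For a small subsidy around the equilibrium, the benefit split depends on the relative slopes, which at a point are proportional to the elasticities.
Buyer share = εs/(εs + |εd|) = 3.4/(3.4 + 0.8) = 17/21; seller share = |εd|/(εs + |εd|) = 4/21.
So producers capture 4/21 of the subsidy.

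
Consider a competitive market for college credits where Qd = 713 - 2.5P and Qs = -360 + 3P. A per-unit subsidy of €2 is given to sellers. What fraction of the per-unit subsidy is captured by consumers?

Pre-subsidy: 713 - 2.5P = -360 + 3P gives P* = 2146/11, Q* = 2478/11.
With the subsidy, sellers receive Ps = Pb + 2 for each unit, where Pb is the price buyers pay.
Supply in terms of Pb becomes Qs = -360 + 3(Pb + 2) = -354 + 3Pb. Setting this equal to demand: 713 - 2.5Pb = -354 + 3Pb, so Pb = 194.
Sellers receive Ps = 194 + 2 = 196; Q' = 713 − 2.5·194 = 228.
Buyers' price falls by P* − Pb = 2146/11 − 194 = 12/11; sellers' price rises by Ps − P* = 196 − 2146/11 = 10/11.
So consumers capture (12/11)/2 = 6/11 of each unit of subsidy.

Consumer share = 6/11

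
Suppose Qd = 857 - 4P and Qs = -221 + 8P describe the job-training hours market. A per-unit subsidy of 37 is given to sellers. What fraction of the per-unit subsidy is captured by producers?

Producer share = 1/3

Pre-subsidy: 857 - 4P = -221 + 8P gives P* = 539/6, Q* = 1493/3.
With the subsidy, sellers receive Ps = Pb + 37 for each unit, where Pb is the price buyers pay.
Supply in terms of Pb becomes Qs = -221 + 8(Pb + 37) = 75 + 8Pb. Setting this equal to demand: 857 - 4Pb = 75 + 8Pb, so Pb = 391/6.
Sellers receive Ps = 391/6 + 37 = 613/6; Q' = 857 − 4·(391/6) = 1789/3.
Buyers' price falls by P* − Pb = 539/6 − 391/6 = 74/3; sellers' price rises by Ps − P* = 613/6 − 539/6 = 37/3.
So producers capture (37/3)/37 = 1/3 of each unit of subsidy.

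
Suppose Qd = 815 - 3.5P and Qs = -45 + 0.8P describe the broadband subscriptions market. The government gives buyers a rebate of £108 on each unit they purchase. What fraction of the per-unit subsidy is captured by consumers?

Pre-subsidy: 815 - 3.5P = -45 + 0.8P gives P* = 200, Q* = 115.
With the rebate, buyers effectively pay Pb = Ps − 108, where Ps is the price sellers receive.
Demand in terms of Ps becomes Qd = 815 − 3.5(Ps − 108) = 1193 - 3.5Ps. Setting this equal to supply: 1193 - 3.5Ps = -45 + 0.8Ps, so Ps = 12380/43.
Buyers pay Pb = 12380/43 − 108 = 7736/43; Q' = -45 + 0.8·(12380/43) = 7969/43.
Buyers' price falls by P* − Pb = 200 − 7736/43 = 864/43; sellers' price rises by Ps − P* = 12380/43 − 200 = 3780/43.
So consumers capture (864/43)/108 = 8/43 of each unit of subsidy.

Consumer share = 8/43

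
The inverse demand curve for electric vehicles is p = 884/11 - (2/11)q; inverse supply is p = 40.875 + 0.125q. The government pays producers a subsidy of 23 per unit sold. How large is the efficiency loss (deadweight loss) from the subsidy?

Pre-subsidy: 884/11 - (2/11)q = 40.875 + 0.125q gives q* = 3475/27 and p* = 1538/27.
With the subsidy, sellers receive ps = pb + 23 for each unit, where pb is the price buyers pay.
On the curves, pb = 884/11 - (2/11)q and ps = 40.875 + 0.125q; the wedge ps − pb = 23 gives 40.875 + 0.125q − (884/11 - (2/11)q) = 23, so q' = 611/3.
Then pb = 884/11 − (2/11)·(611/3) = 130/3 and ps = 40.875 + 0.125·(611/3) = 199/3.
The subsidy expands output by 611/3 − 3475/27 = 2024/27 past the efficient level; on those units the gap between marginal cost and willingness to pay runs from 0 up to 23.
DWL = ½ × 23 × 2024/27 = 23276/27.

Deadweight loss = 23276/27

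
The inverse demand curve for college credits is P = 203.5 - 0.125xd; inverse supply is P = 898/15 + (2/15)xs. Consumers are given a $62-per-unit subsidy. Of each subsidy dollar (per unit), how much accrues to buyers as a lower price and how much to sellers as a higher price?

Buyers gain $30 per unit; sellers gain $32 per unit

Pre-subsidy: 203.5 - 0.125x = 898/15 + (2/15)x gives x* = 556 and P* = 134.
With the rebate, buyers effectively pay Pb = Ps − 62, where Ps is the price sellers receive.
On the curves, Pb = 203.5 - 0.125x and Ps = 898/15 + (2/15)x; the wedge Ps − Pb = 62 gives 898/15 + (2/15)x − (203.5 - 0.125x) = 62, so x' = 796.
Then Pb = 203.5 − 0.125·796 = 104 and Ps = 898/15 + (2/15)·796 = 166.
Buyers' price falls by P* − Pb = 134 − 104 = 30; sellers' price rises by Ps − P* = 166 − 134 = 32.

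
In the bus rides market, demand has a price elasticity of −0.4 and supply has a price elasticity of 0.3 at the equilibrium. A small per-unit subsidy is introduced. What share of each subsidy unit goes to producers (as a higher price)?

For a small subsidy around the equilibrium, the benefit split depends on the relative slopes, which at a point are proportional to the elasticities.
Buyer share = εs/(εs + |εd|) = 0.3/(0.3 + 0.4) = 3/7; seller share = |εd|/(εs + |εd|) = 4/7.
So producers capture 4/7 of the subsidy.

Producer share = 4/7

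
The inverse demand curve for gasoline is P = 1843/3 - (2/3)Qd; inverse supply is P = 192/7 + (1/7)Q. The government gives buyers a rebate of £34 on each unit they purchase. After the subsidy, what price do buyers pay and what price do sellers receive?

Buyers pay £103; sellers receive £137

Pre-subsidy: 1843/3 - (2/3)Q = 192/7 + (1/7)Q gives Q* = 725 and P* = 131.
With the rebate, buyers effectively pay Pb = Ps − 34, where Ps is the price sellers receive.
On the curves, Pb = 1843/3 - (2/3)Q and Ps = 192/7 + (1/7)Q; the wedge Ps − Pb = 34 gives 192/7 + (1/7)Q − (1843/3 - (2/3)Q) = 34, so Q' = 767.
Then Pb = 1843/3 − (2/3)·767 = 103 and Ps = 192/7 + (1/7)·767 = 137.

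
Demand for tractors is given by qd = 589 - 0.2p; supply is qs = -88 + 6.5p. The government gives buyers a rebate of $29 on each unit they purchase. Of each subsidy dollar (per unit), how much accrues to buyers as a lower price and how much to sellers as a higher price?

Buyers gain 1885/67 per unit; sellers gain 58/67 per unit

Pre-subsidy: 589 - 0.2p = -88 + 6.5p gives p* = 6770/67, q* = 38109/67.
With the rebate, buyers effectively pay pb = ps − 29, where ps is the price sellers receive.
Demand in terms of ps becomes qd = 589 − 0.2(ps − 29) = 594.8 - 0.2ps. Setting this equal to supply: 594.8 - 0.2ps = -88 + 6.5ps, so ps = 6828/67.
Buyers pay pb = 6828/67 − 29 = 4885/67; q' = -88 + 6.5·(6828/67) = 38486/67.
Buyers' price falls by p* − pb = 6770/67 − 4885/67 = 1885/67; sellers' price rises by ps − p* = 6828/67 − 6770/67 = 58/67.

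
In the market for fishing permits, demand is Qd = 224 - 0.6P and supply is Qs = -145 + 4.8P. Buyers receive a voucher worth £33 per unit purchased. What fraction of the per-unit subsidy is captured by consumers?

Pre-subsidy: 224 - 0.6P = -145 + 4.8P gives P* = 205/3, Q* = 183.
With the rebate, buyers effectively pay Pb = Ps − 33, where Ps is the price sellers receive.
Demand in terms of Ps becomes Qd = 224 − 0.6(Ps − 33) = 243.8 - 0.6Ps. Setting this equal to supply: 243.8 - 0.6Ps = -145 + 4.8Ps, so Ps = 72.
Buyers pay Pb = 72 − 33 = 39; Q' = -145 + 4.8·72 = 200.6.
Buyers' price falls by P* − Pb = 205/3 − 39 = 88/3; sellers' price rises by Ps − P* = 72 − 205/3 = 11/3.
So consumers capture (88/3)/33 = 8/9 of each unit of subsidy.

Consumer share = 8/9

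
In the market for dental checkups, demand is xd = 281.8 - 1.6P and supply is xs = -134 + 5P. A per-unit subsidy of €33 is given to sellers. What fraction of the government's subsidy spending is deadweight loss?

Pre-subsidy: 281.8 - 1.6P = -134 + 5P gives P* = 63, x* = 181.
With the subsidy, sellers receive Ps = Pb + 33 for each unit, where Pb is the price buyers pay.
Supply in terms of Pb becomes xs = -134 + 5(Pb + 33) = 31 + 5Pb. Setting this equal to demand: 281.8 - 1.6Pb = 31 + 5Pb, so Pb = 38.
Sellers receive Ps = 38 + 33 = 71; x' = 281.8 − 1.6·38 = 221.
ΔCS = ½(181 + 221)(63 − 38) = 5025; ΔPS = ½(181 + 221)(71 − 63) = 1608.
Government spending = 33 × 221 = 7293.
DWL = ½ × 33 × (221 − 181) = 660; fraction = 660 / 7293 = 20/221.

DWL / government spending = 20/221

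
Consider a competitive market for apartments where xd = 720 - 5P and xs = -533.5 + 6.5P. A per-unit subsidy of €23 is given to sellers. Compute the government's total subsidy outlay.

Pre-subsidy: 720 - 5P = -533.5 + 6.5P gives P* = 109, x* = 175.
With the subsidy, sellers receive Ps = Pb + 23 for each unit, where Pb is the price buyers pay.
Supply in terms of Pb becomes xs = -533.5 + 6.5(Pb + 23) = -384 + 6.5Pb. Setting this equal to demand: 720 - 5Pb = -384 + 6.5Pb, so Pb = 96.
Sellers receive Ps = 96 + 23 = 119; x' = 720 − 5·96 = 240.
Government outlay = subsidy × quantity = 23 × 240 = 5520.

Government cost = €5520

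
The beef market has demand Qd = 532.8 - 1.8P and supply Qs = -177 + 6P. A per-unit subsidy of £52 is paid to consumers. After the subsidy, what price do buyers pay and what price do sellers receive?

Buyers pay £51; sellers receive £103

Pre-subsidy: 532.8 - 1.8P = -177 + 6P gives P* = 91, Q* = 369.
With the rebate, buyers effectively pay Pb = Ps − 52, where Ps is the price sellers receive.
Demand in terms of Ps becomes Qd = 532.8 − 1.8(Ps − 52) = 626.4 - 1.8Ps. Setting this equal to supply: 626.4 - 1.8Ps = -177 + 6Ps, so Ps = 103.
Buyers pay Pb = 103 − 52 = 51; Q' = -177 + 6·103 = 441.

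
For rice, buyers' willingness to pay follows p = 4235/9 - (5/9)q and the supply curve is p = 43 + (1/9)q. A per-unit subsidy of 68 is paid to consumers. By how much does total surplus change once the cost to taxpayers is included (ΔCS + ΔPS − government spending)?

Net change in total surplus = -3468

Pre-subsidy: 4235/9 - (5/9)q = 43 + (1/9)q gives q* = 1924/3 and p* = 3085/27.
With the rebate, buyers effectively pay pb = ps − 68, where ps is the price sellers receive.
On the curves, pb = 4235/9 - (5/9)q and ps = 43 + (1/9)q; the wedge ps − pb = 68 gives 43 + (1/9)q − (4235/9 - (5/9)q) = 68, so q' = 2230/3.
Then pb = 4235/9 − (5/9)·(2230/3) = 1555/27 and ps = 43 + (1/9)·(2230/3) = 3391/27.
ΔCS = ½(1924/3 + 2230/3)(3085/27 − 1555/27) = 353090/9; ΔPS = ½(1924/3 + 2230/3)(3391/27 − 3085/27) = 70618/9.
Government spending = 68 × 2230/3 = 151640/3.
Net change = 353090/9 + 70618/9 − 151640/3 = -3468. The loss equals the DWL triangle ½·68·102.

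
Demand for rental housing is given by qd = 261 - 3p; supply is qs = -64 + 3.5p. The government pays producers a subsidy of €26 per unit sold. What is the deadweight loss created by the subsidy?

Deadweight loss = €546

Pre-subsidy: 261 - 3p = -64 + 3.5p gives p* = 50, q* = 111.
With the subsidy, sellers receive ps = pb + 26 for each unit, where pb is the price buyers pay.
Supply in terms of pb becomes qs = -64 + 3.5(pb + 26) = 27 + 3.5pb. Setting this equal to demand: 261 - 3pb = 27 + 3.5pb, so pb = 36.
Sellers receive ps = 36 + 26 = 62; q' = 261 − 3·36 = 153.
The subsidy expands output by 153 − 111 = 42 past the efficient level; on those units the gap between marginal cost and willingness to pay runs from 0 up to 26.
DWL = ½ × 26 × 42 = 546.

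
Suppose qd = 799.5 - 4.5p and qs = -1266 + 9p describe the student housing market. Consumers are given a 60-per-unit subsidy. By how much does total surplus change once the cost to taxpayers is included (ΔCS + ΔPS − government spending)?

Pre-subsidy: 799.5 - 4.5p = -1266 + 9p gives p* = 153, q* = 111.
With the rebate, buyers effectively pay pb = ps − 60, where ps is the price sellers receive.
Demand in terms of ps becomes qd = 799.5 − 4.5(ps − 60) = 1069.5 - 4.5ps. Setting this equal to supply: 1069.5 - 4.5ps = -1266 + 9ps, so ps = 173.
Buyers pay pb = 173 − 60 = 113; q' = -1266 + 9·173 = 291.
ΔCS = ½(111 + 291)(153 − 113) = 8040; ΔPS = ½(111 + 291)(173 − 153) = 4020.
Government spending = 60 × 291 = 17460.
Net change = 8040 + 4020 − 17460 = -5400. The loss equals the DWL triangle ½·60·180.

Net change in total surplus = -5400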